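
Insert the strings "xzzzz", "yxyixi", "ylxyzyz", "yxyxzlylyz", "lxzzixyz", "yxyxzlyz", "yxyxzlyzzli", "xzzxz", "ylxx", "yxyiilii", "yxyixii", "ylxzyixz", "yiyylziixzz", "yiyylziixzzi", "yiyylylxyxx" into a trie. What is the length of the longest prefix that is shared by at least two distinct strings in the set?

11

The deepest shared node is where two words last agree before diverging.
e.g. "yiyylziixzz" and "yiyylziixzzi" share the prefix "yiyylziixzz" of length 11; no pair shares a longer one.
Longest shared-prefix length: 11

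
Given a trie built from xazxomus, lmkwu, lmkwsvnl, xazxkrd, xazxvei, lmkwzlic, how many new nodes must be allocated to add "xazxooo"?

2

The longest prefix of "xazxooo" already in the trie is "xazxo" (length 5).
New nodes needed: |"xazxooo"| − 5 = 7 − 5 = 2.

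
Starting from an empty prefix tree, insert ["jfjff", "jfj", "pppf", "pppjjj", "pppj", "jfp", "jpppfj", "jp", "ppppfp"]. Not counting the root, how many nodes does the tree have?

Trace insertions, counting only characters that open a new branch:
  "jfjff" → 5 new (j, f, j, f, f)
  "jfj" → prefix "jfj" already present; 0 new (none)
  "pppf" → 4 new (p, p, p, f)
  "pppjjj" → prefix "ppp" already present; 3 new (j, j, j)
  "pppj" → prefix "pppj" already present; 0 new (none)
  "jfp" → prefix "jf" already present; 1 new (p)
  "jpppfj" → prefix "j" already present; 5 new (p, p, p, f, j)
  "jp" → prefix "jp" already present; 0 new (none)
  "ppppfp" → prefix "ppp" already present; 3 new (p, f, p)
Total nodes = 5 + 0 + 4 + 3 + 0 + 1 + 5 + 0 + 3 = 21

21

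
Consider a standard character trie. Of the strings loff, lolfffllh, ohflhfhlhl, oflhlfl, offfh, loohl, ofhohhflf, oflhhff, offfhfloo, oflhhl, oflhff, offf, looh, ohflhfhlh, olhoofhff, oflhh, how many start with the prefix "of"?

9

Traverse to the node for "of", then collect every word in that subtree.
Matches: "offf", "offfh", "offfhfloo", "ofhohhflf", "oflhff", "oflhh", "oflhhff", "oflhhl", "oflhlfl"
Count: 9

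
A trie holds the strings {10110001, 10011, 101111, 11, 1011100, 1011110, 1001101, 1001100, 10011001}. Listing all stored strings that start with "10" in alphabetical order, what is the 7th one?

DFS of the "10" subtree visits, in order: "10011", "1001100", "10011001", "1001101", "10110001", "1011100", "101111", "1011110"
Position 7: 101111

101111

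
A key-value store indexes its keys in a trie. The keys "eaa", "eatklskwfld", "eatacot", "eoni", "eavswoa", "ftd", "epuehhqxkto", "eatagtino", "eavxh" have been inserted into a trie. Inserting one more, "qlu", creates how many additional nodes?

3

"qlu" shares no prefix with any stored word, so all 3 characters open new nodes.
3 − 0 = 3 new nodes.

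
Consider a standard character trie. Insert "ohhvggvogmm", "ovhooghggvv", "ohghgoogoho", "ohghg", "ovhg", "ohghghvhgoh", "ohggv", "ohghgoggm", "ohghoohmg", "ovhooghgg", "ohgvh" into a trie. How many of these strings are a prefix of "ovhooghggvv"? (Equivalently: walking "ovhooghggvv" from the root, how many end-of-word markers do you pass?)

Walk "ovhooghggvv" from the root; an end-of-word marker is hit whenever a stored word is a prefix of "ovhooghggvv".
Prefixes of the query that are stored words: "ovhooghgg", "ovhooghggvv"
Count: 2

2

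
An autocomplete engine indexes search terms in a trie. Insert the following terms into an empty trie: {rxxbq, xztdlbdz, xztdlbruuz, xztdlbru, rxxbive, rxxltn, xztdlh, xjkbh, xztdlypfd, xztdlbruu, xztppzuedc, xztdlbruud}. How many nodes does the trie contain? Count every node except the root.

40

Trie structure (* marks end of a word):
(root)
├─ r
│  └─ x
│     └─ x
│        ├─ b
│        │  ├─ i
│        │  │  └─ v
│        │  │     └─ e *
│        │  └─ q *
│        └─ l
│           └─ t
│              └─ n *
└─ x
   ├─ j
   │  └─ k
   │     └─ b
   │        └─ h *
   └─ z
      └─ t
         ├─ d
         │  └─ l
         │     ├─ b
         │     │  ├─ d
         │     │  │  └─ z *
         │     │  └─ r
         │     │     └─ u *
         │     │        └─ u *
         │     │           ├─ d *
         │     │           └─ z *
         │     ├─ h *
         │     └─ y
         │        └─ p
         │           └─ f
         │              └─ d *
         └─ p
            └─ p
               └─ z
                  └─ u
                     └─ e
                        └─ d
                           └─ c *
Counting every labelled node above: 40.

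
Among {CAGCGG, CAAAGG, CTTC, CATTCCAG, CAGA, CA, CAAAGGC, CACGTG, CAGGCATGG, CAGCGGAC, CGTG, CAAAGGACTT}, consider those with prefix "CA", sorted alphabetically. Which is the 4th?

CAAAGGC

Words with prefix "CA", in lexicographic order: "CA", "CAAAGG", "CAAAGGACTT", "CAAAGGC", "CACGTG", "CAGA", "CAGCGG", "CAGCGGAC", "CAGGCATGG", "CATTCCAG"
Position 4: CAAAGGC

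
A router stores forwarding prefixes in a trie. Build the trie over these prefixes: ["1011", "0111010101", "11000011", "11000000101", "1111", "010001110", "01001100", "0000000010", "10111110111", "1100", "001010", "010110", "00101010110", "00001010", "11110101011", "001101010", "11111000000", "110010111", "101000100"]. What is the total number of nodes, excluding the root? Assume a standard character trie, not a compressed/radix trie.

Count nodes per top-level branch (shared prefixes stored once):
  '0'-branch (0000000010, 00001010, 001010, 00101010110, 001101010, 010001110, 01001100, 010110, 0111010101): 52 nodes
  '1'-branch (101000100, 1011, 10111110111, 1100, 11000000101, 11000011, 110010111, 1111, 11110101011, 11111000000): 50 nodes
Sum: 102

102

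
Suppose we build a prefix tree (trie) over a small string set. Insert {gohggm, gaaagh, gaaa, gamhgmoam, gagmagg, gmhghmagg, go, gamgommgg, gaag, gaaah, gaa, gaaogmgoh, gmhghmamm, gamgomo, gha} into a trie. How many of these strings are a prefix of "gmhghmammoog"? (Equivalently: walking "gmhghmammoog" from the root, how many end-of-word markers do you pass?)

1

Walk "gmhghmammoog" from the root; an end-of-word marker is hit whenever a stored word is a prefix of "gmhghmammoog".
Prefixes of the query that are stored words: "gmhghmamm"
Count: 1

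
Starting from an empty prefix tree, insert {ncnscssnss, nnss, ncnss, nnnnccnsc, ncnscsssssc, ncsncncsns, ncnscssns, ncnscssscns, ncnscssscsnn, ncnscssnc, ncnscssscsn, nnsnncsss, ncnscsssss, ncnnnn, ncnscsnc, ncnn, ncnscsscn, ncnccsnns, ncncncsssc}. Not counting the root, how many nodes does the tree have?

65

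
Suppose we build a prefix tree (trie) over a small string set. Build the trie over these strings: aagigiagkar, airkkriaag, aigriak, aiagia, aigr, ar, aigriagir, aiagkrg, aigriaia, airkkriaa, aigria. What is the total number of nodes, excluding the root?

38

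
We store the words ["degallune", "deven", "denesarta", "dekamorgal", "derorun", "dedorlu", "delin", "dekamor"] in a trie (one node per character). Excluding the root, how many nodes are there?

Count nodes per top-level branch (shared prefixes stored once):
  'd'-branch (dedorlu, degallune, dekamor, dekamorgal, delin, denesarta, derorun, deven): 40 nodes
Sum: 40

40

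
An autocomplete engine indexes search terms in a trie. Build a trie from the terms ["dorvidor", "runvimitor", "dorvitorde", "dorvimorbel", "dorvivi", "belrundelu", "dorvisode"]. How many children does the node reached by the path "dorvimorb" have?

1

The children of the "dorvimorb" node are the distinct next characters among strings starting with "dorvimorb".
Distinct next characters after "dorvimorb": e.
That node has 1 child edge.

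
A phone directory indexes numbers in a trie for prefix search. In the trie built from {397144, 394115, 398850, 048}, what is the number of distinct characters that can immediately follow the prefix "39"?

3

The children of the "39" node are the distinct next characters among strings starting with "39".
Distinct next characters after "39": 4, 7, 8.
That node has 3 child edges.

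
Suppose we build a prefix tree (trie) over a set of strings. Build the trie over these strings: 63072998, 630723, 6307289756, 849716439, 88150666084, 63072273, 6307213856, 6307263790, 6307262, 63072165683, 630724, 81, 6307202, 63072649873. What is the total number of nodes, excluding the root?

61

Trace insertions, counting only characters that open a new branch:
  "63072998" → 8 new (6, 3, 0, 7, 2, 9, 9, 8)
  "630723" → prefix "63072" already present; 1 new (3)
  "6307289756" → prefix "63072" already present; 5 new (8, 9, 7, 5, 6)
  "849716439" → 9 new (8, 4, 9, 7, 1, 6, 4, 3, 9)
  "88150666084" → prefix "8" already present; 10 new (8, 1, 5, 0, 6, 6, 6, 0, 8, 4)
  "63072273" → prefix "63072" already present; 3 new (2, 7, 3)
  "6307213856" → prefix "63072" already present; 5 new (1, 3, 8, 5, 6)
  "6307263790" → prefix "63072" already present; 5 new (6, 3, 7, 9, 0)
  "6307262" → prefix "630726" already present; 1 new (2)
  "63072165683" → prefix "630721" already present; 5 new (6, 5, 6, 8, 3)
  "630724" → prefix "63072" already present; 1 new (4)
  "81" → prefix "8" already present; 1 new (1)
  "6307202" → prefix "63072" already present; 2 new (0, 2)
  "63072649873" → prefix "630726" already present; 5 new (4, 9, 8, 7, 3)
Total nodes = 8 + 1 + 5 + 9 + 10 + 3 + 5 + 5 + 1 + 5 + 1 + 1 + 2 + 5 = 61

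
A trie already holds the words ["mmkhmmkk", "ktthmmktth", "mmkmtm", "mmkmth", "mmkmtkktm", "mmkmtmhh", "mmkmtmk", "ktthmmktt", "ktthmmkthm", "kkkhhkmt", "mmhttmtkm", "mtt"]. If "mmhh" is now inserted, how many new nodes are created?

"mmh" is already a path in the trie; the remaining "h" must be added.
So 4 − 3 = 1 new nodes.

1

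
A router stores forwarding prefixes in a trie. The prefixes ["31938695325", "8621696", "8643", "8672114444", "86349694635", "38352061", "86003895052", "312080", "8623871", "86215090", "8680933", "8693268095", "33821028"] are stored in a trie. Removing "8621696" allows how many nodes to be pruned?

3

After clearing the end-marker at "8621696", prune upward until reaching a node still needed by another word.
The suffix "696" (3 nodes) is used only by "8621696"; the node for "8621" still has the child "5", so pruning stops there.
Nodes removed: 3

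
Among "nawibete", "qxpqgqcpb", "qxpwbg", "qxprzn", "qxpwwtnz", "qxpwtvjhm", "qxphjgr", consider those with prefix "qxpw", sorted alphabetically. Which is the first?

qxpwbg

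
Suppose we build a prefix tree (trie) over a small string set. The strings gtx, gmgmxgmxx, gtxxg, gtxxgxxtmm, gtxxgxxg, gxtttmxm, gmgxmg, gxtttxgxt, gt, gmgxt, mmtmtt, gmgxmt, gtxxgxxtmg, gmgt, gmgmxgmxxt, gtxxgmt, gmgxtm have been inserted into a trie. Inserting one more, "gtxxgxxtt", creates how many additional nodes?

"gtxxgxxt" is already a path in the trie; the remaining "t" must be added.
New nodes needed: |"gtxxgxxtt"| − 8 = 9 − 8 = 1.

1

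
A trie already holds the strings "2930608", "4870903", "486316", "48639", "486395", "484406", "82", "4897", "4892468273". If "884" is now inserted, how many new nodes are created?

Walking "884" from the root, the first 1 characters ("8") follow existing edges; "8" is the first miss.
So 3 − 1 = 2 new nodes.

2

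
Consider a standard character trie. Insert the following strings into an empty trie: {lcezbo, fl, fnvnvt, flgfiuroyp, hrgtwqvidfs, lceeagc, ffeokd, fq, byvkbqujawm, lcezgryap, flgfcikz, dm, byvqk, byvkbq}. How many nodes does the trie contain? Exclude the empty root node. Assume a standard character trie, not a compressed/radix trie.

Count nodes per top-level branch (shared prefixes stored once):
  'b'-branch (byvkbq, byvkbqujawm, byvqk): 13 nodes
  'd'-branch (dm): 2 nodes
  'f'-branch (ffeokd, fl, flgfcikz, flgfiuroyp, fnvnvt, fq): 25 nodes
  'h'-branch (hrgtwqvidfs): 11 nodes
  'l'-branch (lceeagc, lcezbo, lcezgryap): 15 nodes
Sum: 66

66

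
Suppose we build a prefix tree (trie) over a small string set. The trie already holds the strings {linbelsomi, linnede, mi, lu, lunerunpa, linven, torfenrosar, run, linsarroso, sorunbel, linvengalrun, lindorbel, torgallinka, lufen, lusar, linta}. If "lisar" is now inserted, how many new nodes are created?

3

Walking "lisar" from the root, the first 2 characters ("li") follow existing edges; "s" is the first miss.
Each of the 3 remaining characters creates one node.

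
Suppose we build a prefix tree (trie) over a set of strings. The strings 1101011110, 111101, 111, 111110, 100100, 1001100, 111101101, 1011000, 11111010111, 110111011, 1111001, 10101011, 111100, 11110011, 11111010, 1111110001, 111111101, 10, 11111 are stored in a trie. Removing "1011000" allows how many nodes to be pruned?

4

Walk "1011000" from the leaf back toward the root, removing each node that no remaining word uses.
The suffix "1000" (4 nodes) is used only by "1011000"; the node for "101" still has the child "0", so pruning stops there.
Nodes removed: 4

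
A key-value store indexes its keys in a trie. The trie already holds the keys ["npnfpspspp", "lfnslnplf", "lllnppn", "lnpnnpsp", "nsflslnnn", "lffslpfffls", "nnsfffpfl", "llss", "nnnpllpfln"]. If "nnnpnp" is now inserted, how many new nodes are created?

2

The longest prefix of "nnnpnp" already in the trie is "nnnp" (length 4).
New nodes needed: |"nnnpnp"| − 4 = 6 − 4 = 2.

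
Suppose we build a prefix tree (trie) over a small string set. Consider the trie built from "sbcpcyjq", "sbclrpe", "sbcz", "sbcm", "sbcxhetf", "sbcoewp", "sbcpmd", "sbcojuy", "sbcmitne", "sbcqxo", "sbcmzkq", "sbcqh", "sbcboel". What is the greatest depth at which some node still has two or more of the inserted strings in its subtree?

4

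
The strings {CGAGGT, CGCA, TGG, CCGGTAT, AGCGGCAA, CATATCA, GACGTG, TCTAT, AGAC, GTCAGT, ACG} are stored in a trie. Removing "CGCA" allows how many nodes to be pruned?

2

Walk "CGCA" from the leaf back toward the root, removing each node that no remaining word uses.
The suffix "CA" (2 nodes) is used only by "CGCA"; the node for "CG" still has the child "A", so pruning stops there.
Nodes removed: 2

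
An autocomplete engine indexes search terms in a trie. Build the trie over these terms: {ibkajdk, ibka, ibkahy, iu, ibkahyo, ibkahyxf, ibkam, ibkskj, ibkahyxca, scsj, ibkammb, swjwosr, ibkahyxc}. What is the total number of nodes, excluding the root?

Count nodes per top-level branch (shared prefixes stored once):
  'i'-branch (ibka, ibkahy, ibkahyo, ibkahyxc, ibkahyxca, ibkahyxf, ibkajdk, ibkam, ibkammb, ibkskj, iu): 21 nodes
  's'-branch (scsj, swjwosr): 10 nodes
Sum: 31

31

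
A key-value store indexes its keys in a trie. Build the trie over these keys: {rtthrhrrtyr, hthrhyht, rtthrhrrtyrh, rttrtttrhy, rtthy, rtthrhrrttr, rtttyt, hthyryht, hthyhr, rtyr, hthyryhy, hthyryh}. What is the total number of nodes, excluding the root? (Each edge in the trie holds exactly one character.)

Trace insertions, counting only characters that open a new branch:
  "rtthrhrrtyr" → 11 new (r, t, t, h, r, h, r, r, t, y, r)
  "hthrhyht" → 8 new (h, t, h, r, h, y, h, t)
  "rtthrhrrtyrh" → prefix "rtthrhrrtyr" already present; 1 new (h)
  "rttrtttrhy" → prefix "rtt" already present; 7 new (r, t, t, t, r, h, y)
  "rtthy" → prefix "rtth" already present; 1 new (y)
  "rtthrhrrttr" → prefix "rtthrhrrt" already present; 2 new (t, r)
  "rtttyt" → prefix "rtt" already present; 3 new (t, y, t)
  "hthyryht" → prefix "hth" already present; 5 new (y, r, y, h, t)
  "hthyhr" → prefix "hthy" already present; 2 new (h, r)
  "rtyr" → prefix "rt" already present; 2 new (y, r)
  "hthyryhy" → prefix "hthyryh" already present; 1 new (y)
  "hthyryh" → prefix "hthyryh" already present; 0 new (none)
Total nodes = 11 + 8 + 1 + 7 + 1 + 2 + 3 + 5 + 2 + 2 + 1 + 0 = 43

43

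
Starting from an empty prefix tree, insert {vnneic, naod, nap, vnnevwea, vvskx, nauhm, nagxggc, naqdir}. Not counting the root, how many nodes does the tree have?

Trie structure (* marks end of a word):
(root)
├─ n
│  └─ a
│     ├─ g
│     │  └─ x
│     │     └─ g
│     │        └─ g
│     │           └─ c *
│     ├─ o
│     │  └─ d *
│     ├─ p *
│     ├─ q
│     │  └─ d
│     │     └─ i
│     │        └─ r *
│     └─ u
│        └─ h
│           └─ m *
└─ v
   ├─ n
   │  └─ n
   │     └─ e
   │        ├─ i
   │        │  └─ c *
   │        └─ v
   │           └─ w
   │              └─ e
   │                 └─ a *
   └─ v
      └─ s
         └─ k
            └─ x *
Counting every labelled node above: 31.

31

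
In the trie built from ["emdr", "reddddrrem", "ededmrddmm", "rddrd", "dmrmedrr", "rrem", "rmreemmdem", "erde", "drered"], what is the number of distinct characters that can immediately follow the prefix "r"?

The children of the "r" node are the distinct next characters among strings starting with "r".
Distinct next characters after "r": d, e, m, r.
That node has 4 child edges.

4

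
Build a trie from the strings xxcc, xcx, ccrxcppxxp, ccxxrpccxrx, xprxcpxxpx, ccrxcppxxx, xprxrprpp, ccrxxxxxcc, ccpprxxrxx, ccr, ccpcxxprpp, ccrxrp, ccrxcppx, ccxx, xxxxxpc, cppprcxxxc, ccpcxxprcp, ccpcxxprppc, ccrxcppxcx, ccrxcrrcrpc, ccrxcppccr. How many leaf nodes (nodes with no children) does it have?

17

A leaf is a node with no children — equivalently, the end of a word that is not a proper prefix of any other stored word.
Those words: "ccpcxxprcp", "ccpcxxprppc", "ccpprxxrxx", "ccrxcppccr", "ccrxcppxcx", "ccrxcppxxp", "ccrxcppxxx", "ccrxcrrcrpc", "ccrxrp", "ccrxxxxxcc", "ccxxrpccxrx", "cppprcxxxc", "xcx", "xprxcpxxpx", "xprxrprpp", "xxcc", "xxxxxpc"
Leaf count: 17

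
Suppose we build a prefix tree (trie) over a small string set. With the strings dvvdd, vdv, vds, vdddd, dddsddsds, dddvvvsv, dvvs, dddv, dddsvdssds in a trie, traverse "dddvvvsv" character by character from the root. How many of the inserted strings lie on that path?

Check each prefix of "dddvvvsv" against the stored set — each match is an end-marker on the path.
Prefixes of the query that are stored words: "dddv", "dddvvvsv"
Count: 2

2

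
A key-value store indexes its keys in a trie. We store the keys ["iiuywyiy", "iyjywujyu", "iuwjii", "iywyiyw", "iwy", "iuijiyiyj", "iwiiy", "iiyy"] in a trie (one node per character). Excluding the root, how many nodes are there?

40

Trie structure (* marks end of a word):
(root)
└─ i
   ├─ i
   │  ├─ u
   │  │  └─ y
   │  │     └─ w
   │  │        └─ y
   │  │           └─ i
   │  │              └─ y *
   │  └─ y
   │     └─ y *
   ├─ u
   │  ├─ i
   │  │  └─ j
   │  │     └─ i
   │  │        └─ y
   │  │           └─ i
   │  │              └─ y
   │  │                 └─ j *
   │  └─ w
   │     └─ j
   │        └─ i
   │           └─ i *
   ├─ w
   │  ├─ i
   │  │  └─ i
   │  │     └─ y *
   │  └─ y *
   └─ y
      ├─ j
      │  └─ y
      │     └─ w
      │        └─ u
      │           └─ j
      │              └─ y
      │                 └─ u *
      └─ w
         └─ y
            └─ i
               └─ y
                  └─ w *
Counting every labelled node above: 40.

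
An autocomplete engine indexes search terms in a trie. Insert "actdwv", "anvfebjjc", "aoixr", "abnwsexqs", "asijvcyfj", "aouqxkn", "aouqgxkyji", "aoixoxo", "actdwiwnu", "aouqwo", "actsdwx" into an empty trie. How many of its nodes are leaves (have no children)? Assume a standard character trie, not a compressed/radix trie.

Leaves are exactly the stored words that no other stored word extends.
Those words: "abnwsexqs", "actdwiwnu", "actdwv", "actsdwx", "anvfebjjc", "aoixoxo", "aoixr", "aouqgxkyji", "aouqwo", "aouqxkn", "asijvcyfj"
Leaf count: 11

11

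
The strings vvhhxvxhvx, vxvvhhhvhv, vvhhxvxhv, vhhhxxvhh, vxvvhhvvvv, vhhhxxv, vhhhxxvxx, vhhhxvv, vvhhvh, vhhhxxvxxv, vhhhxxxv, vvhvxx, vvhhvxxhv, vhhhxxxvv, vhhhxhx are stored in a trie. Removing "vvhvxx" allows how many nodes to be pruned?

3

A node on "vvhvxx"'s path can go only if nothing else ends at it or branches off below it.
The suffix "vxx" (3 nodes) is used only by "vvhvxx"; the node for "vvh" still has the child "h", so pruning stops there.
Nodes removed: 3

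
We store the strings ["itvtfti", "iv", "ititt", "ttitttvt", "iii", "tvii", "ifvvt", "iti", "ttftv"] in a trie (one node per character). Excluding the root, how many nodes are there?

31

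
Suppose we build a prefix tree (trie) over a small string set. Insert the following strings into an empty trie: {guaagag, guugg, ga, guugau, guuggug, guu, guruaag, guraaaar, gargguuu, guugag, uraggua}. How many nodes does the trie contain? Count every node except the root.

Trace insertions, counting only characters that open a new branch:
  "guaagag" → 7 new (g, u, a, a, g, a, g)
  "guugg" → prefix "gu" already present; 3 new (u, g, g)
  "ga" → prefix "g" already present; 1 new (a)
  "guugau" → prefix "guug" already present; 2 new (a, u)
  "guuggug" → prefix "guugg" already present; 2 new (u, g)
  "guu" → prefix "guu" already present; 0 new (none)
  "guruaag" → prefix "gu" already present; 5 new (r, u, a, a, g)
  "guraaaar" → prefix "gur" already present; 5 new (a, a, a, a, r)
  "gargguuu" → prefix "ga" already present; 6 new (r, g, g, u, u, u)
  "guugag" → prefix "guuga" already present; 1 new (g)
  "uraggua" → 7 new (u, r, a, g, g, u, a)
Total nodes = 7 + 3 + 1 + 2 + 2 + 0 + 5 + 5 + 6 + 1 + 7 = 39

39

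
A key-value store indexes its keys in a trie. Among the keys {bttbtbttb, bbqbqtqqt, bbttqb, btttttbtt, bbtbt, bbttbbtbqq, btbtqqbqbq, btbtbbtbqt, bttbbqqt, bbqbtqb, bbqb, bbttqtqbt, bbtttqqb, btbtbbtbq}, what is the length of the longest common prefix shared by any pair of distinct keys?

Equivalently: take the maximum, over all pairs, of their longest common prefix length.
e.g. "btbtbbtbq" and "btbtbbtbqt" share the prefix "btbtbbtbq" of length 9; no pair shares a longer one.
Longest shared-prefix length: 9

9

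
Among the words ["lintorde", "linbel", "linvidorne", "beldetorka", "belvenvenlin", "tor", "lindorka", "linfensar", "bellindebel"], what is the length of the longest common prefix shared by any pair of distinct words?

Equivalently: take the maximum, over all pairs, of their longest common prefix length.
"beldetorka" and "bellindebel" agree on "bel" (3 characters) before diverging; nothing deeper is shared.
Longest shared-prefix length: 3

3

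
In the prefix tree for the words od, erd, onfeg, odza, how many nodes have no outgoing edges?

Leaves are exactly the stored words that no other stored word extends.
Those words: "erd", "odza", "onfeg"
Leaf count: 3

3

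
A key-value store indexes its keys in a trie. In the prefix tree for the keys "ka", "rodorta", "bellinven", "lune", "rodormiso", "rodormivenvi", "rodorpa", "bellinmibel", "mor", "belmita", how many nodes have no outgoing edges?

Leaves are exactly the stored words that no other stored word extends.
Those words: "bellinmibel", "bellinven", "belmita", "ka", "lune", "mor", "rodormiso", "rodormivenvi", "rodorpa", "rodorta"
Leaf count: 10

10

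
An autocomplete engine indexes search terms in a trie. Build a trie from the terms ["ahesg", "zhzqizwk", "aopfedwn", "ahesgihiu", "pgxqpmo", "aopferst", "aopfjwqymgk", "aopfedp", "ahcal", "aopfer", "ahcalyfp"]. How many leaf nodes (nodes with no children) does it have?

A leaf is a node with no children — equivalently, the end of a word that is not a proper prefix of any other stored word.
Those words: "ahcalyfp", "ahesgihiu", "aopfedp", "aopfedwn", "aopferst", "aopfjwqymgk", "pgxqpmo", "zhzqizwk"
Leaf count: 8

8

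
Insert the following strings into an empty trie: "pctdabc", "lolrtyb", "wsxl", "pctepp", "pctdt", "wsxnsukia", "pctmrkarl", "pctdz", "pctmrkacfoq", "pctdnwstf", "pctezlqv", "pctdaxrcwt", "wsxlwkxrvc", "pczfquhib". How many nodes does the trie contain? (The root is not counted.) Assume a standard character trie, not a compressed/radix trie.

Trace insertions, counting only characters that open a new branch:
  "pctdabc" → 7 new (p, c, t, d, a, b, c)
  "lolrtyb" → 7 new (l, o, l, r, t, y, b)
  "wsxl" → 4 new (w, s, x, l)
  "pctepp" → prefix "pct" already present; 3 new (e, p, p)
  "pctdt" → prefix "pctd" already present; 1 new (t)
  "wsxnsukia" → prefix "wsx" already present; 6 new (n, s, u, k, i, a)
  "pctmrkarl" → prefix "pct" already present; 6 new (m, r, k, a, r, l)
  "pctdz" → prefix "pctd" already present; 1 new (z)
  "pctmrkacfoq" → prefix "pctmrka" already present; 4 new (c, f, o, q)
  "pctdnwstf" → prefix "pctd" already present; 5 new (n, w, s, t, f)
  "pctezlqv" → prefix "pcte" already present; 4 new (z, l, q, v)
  "pctdaxrcwt" → prefix "pctda" already present; 5 new (x, r, c, w, t)
  "wsxlwkxrvc" → prefix "wsxl" already present; 6 new (w, k, x, r, v, c)
  "pczfquhib" → prefix "pc" already present; 7 new (z, f, q, u, h, i, b)
Total nodes = 7 + 7 + 4 + 3 + 1 + 6 + 6 + 1 + 4 + 5 + 4 + 5 + 6 + 7 = 66

66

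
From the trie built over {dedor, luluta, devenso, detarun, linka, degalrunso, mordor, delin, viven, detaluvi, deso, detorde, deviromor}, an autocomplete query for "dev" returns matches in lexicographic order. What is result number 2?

deviromor

Filter for "dev…" and sort: "devenso", "deviromor"
Position 2: deviromor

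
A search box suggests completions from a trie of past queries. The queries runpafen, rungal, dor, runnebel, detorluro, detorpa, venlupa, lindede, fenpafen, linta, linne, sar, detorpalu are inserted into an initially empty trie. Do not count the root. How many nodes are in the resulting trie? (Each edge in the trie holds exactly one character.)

60

Count nodes per top-level branch (shared prefixes stored once):
  'd'-branch (detorluro, detorpa, detorpalu, dor): 15 nodes
  'f'-branch (fenpafen): 8 nodes
  'l'-branch (lindede, linne, linta): 11 nodes
  'r'-branch (rungal, runnebel, runpafen): 16 nodes
  's'-branch (sar): 3 nodes
  'v'-branch (venlupa): 7 nodes
Sum: 60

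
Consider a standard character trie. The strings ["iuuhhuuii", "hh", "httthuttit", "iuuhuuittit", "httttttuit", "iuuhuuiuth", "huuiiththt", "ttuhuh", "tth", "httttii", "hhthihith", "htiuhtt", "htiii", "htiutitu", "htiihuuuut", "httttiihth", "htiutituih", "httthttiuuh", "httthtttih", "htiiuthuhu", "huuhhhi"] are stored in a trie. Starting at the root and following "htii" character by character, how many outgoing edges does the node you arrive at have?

Walk "htii" from the root, arriving at one node.
Characters that immediately follow "htii" among the stored strings: {h, i, u}.
That node has 3 child edges.

3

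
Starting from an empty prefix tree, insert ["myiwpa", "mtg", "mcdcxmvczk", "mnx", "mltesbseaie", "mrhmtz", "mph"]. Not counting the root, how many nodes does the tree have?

36

Trie structure (* marks end of a word):
(root)
└─ m
   ├─ c
   │  └─ d
   │     └─ c
   │        └─ x
   │           └─ m
   │              └─ v
   │                 └─ c
   │                    └─ z
   │                       └─ k *
   ├─ l
   │  └─ t
   │     └─ e
   │        └─ s
   │           └─ b
   │              └─ s
   │                 └─ e
   │                    └─ a
   │                       └─ i
   │                          └─ e *
   ├─ n
   │  └─ x *
   ├─ p
   │  └─ h *
   ├─ r
   │  └─ h
   │     └─ m
   │        └─ t
   │           └─ z *
   ├─ t
   │  └─ g *
   └─ y
      └─ i
         └─ w
            └─ p
               └─ a *
Counting every labelled node above: 36.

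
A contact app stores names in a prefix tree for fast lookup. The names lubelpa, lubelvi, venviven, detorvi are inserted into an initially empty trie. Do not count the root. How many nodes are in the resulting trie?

24

For each word, the new-node count is its length minus the longest prefix already in the trie:
  "lubelpa" → 7 new (l, u, b, e, l, p, a)
  "lubelvi" → prefix "lubel" already present; 2 new (v, i)
  "venviven" → 8 new (v, e, n, v, i, v, e, n)
  "detorvi" → 7 new (d, e, t, o, r, v, i)
Total nodes = 7 + 2 + 8 + 7 = 24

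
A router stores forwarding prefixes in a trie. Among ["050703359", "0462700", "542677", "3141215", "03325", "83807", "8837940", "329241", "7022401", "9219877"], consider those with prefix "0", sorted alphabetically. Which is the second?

DFS of the "0" subtree visits, in order: "03325", "0462700", "050703359"
Position 2: 0462700

0462700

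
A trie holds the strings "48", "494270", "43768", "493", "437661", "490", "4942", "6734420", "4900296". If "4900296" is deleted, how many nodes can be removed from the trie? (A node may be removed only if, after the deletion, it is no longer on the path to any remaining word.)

Walk "4900296" from the leaf back toward the root, removing each node that no remaining word uses.
The suffix "0296" (4 nodes) is used only by "4900296"; "490" is itself a stored word, so pruning stops there.
Nodes removed: 4

4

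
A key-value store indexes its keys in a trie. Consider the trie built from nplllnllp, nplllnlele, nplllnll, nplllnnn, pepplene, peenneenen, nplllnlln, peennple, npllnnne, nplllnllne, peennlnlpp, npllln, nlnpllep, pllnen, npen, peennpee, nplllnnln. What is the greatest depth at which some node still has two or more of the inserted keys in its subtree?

The deepest shared node is where two words last agree before diverging.
e.g. "nplllnlln" and "nplllnllne" share the prefix "nplllnlln" of length 9; no pair shares a longer one.
Longest shared-prefix length: 9

9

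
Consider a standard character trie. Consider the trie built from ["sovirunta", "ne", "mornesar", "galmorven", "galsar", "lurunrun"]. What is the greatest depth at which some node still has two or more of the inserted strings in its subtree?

Equivalently: take the maximum, over all pairs, of their longest common prefix length.
e.g. "galmorven" and "galsar" share the prefix "gal" of length 3; no pair shares a longer one.
Longest shared-prefix length: 3

3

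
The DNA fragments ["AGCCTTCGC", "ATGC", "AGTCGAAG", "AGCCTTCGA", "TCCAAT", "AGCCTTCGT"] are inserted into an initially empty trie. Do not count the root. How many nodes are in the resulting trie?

Trace insertions, counting only characters that open a new branch:
  "AGCCTTCGC" → 9 new (A, G, C, C, T, T, C, G, C)
  "ATGC" → prefix "A" already present; 3 new (T, G, C)
  "AGTCGAAG" → prefix "AG" already present; 6 new (T, C, G, A, A, G)
  "AGCCTTCGA" → prefix "AGCCTTCG" already present; 1 new (A)
  "TCCAAT" → 6 new (T, C, C, A, A, T)
  "AGCCTTCGT" → prefix "AGCCTTCG" already present; 1 new (T)
Total nodes = 9 + 3 + 6 + 1 + 6 + 1 = 26

26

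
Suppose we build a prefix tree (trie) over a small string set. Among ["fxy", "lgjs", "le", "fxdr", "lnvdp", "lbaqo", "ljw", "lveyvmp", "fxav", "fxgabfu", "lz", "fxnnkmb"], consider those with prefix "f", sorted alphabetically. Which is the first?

fxav

Words with prefix "f", in lexicographic order: "fxav", "fxdr", "fxgabfu", "fxnnkmb", "fxy"
The 1st is fxav.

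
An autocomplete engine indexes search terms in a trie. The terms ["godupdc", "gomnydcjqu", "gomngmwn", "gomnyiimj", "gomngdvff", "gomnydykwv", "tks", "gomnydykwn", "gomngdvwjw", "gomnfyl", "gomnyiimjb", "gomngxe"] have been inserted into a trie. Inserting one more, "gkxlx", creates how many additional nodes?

4

The longest prefix of "gkxlx" already in the trie is "g" (length 1).
New nodes needed: |"gkxlx"| − 1 = 5 − 1 = 4.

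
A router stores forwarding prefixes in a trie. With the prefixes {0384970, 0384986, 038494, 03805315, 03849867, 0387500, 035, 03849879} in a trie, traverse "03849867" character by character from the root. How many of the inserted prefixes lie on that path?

Check each prefix of "03849867" against the stored set — each match is an end-marker on the path.
Prefixes of the query that are stored words: "0384986", "03849867"
Count: 2

2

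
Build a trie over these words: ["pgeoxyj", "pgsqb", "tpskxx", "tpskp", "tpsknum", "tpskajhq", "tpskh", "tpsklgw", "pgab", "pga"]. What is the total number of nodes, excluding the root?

30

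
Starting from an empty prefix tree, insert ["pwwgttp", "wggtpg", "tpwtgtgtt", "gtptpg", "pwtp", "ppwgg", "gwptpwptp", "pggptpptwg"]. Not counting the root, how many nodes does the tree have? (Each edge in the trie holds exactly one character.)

Trace insertions, counting only characters that open a new branch:
  "pwwgttp" → 7 new (p, w, w, g, t, t, p)
  "wggtpg" → 6 new (w, g, g, t, p, g)
  "tpwtgtgtt" → 9 new (t, p, w, t, g, t, g, t, t)
  "gtptpg" → 6 new (g, t, p, t, p, g)
  "pwtp" → prefix "pw" already present; 2 new (t, p)
  "ppwgg" → prefix "p" already present; 4 new (p, w, g, g)
  "gwptpwptp" → prefix "g" already present; 8 new (w, p, t, p, w, p, t, p)
  "pggptpptwg" → prefix "p" already present; 9 new (g, g, p, t, p, p, t, w, g)
Total nodes = 7 + 6 + 9 + 6 + 2 + 4 + 8 + 9 = 51

51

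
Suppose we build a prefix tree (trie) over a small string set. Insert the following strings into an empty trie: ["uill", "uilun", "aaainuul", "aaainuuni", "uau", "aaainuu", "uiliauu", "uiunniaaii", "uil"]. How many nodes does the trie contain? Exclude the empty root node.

30

For each word, the new-node count is its length minus the longest prefix already in the trie:
  "uill" → 4 new (u, i, l, l)
  "uilun" → prefix "uil" already present; 2 new (u, n)
  "aaainuul" → 8 new (a, a, a, i, n, u, u, l)
  "aaainuuni" → prefix "aaainuu" already present; 2 new (n, i)
  "uau" → prefix "u" already present; 2 new (a, u)
  "aaainuu" → prefix "aaainuu" already present; 0 new (none)
  "uiliauu" → prefix "uil" already present; 4 new (i, a, u, u)
  "uiunniaaii" → prefix "ui" already present; 8 new (u, n, n, i, a, a, i, i)
  "uil" → prefix "uil" already present; 0 new (none)
Total nodes = 4 + 2 + 8 + 2 + 2 + 0 + 4 + 8 + 0 = 30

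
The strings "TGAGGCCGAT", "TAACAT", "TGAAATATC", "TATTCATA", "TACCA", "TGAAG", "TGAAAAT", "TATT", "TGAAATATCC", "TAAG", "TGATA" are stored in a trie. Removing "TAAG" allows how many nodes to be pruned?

1

Walk "TAAG" from the leaf back toward the root, removing each node that no remaining word uses.
The suffix "G" (1 node) is used only by "TAAG"; the node for "TAA" still has the child "C", so pruning stops there.
Nodes removed: 1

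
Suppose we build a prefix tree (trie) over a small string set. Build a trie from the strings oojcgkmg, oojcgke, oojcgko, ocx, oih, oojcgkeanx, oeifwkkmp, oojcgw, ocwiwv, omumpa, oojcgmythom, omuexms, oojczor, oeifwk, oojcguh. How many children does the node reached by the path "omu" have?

2

Follow the path "omu" to its node, then look at its outgoing edges.
Distinct next characters after "omu": e, m.
That node has 2 child edges.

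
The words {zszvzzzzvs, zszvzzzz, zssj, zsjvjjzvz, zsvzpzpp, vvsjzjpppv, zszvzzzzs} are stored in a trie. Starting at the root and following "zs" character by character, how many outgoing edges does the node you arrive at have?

4

Follow the path "zs" to its node, then look at its outgoing edges.
Characters that immediately follow "zs" among the stored strings: {j, s, v, z}.
That node has 4 child edges.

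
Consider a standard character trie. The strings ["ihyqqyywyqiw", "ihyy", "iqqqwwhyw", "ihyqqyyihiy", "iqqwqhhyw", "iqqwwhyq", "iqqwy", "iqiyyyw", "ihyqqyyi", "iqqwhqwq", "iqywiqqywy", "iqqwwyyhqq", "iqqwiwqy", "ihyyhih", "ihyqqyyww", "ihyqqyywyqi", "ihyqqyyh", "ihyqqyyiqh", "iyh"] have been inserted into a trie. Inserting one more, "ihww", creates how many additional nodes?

2

Walking "ihww" from the root, the first 2 characters ("ih") follow existing edges; "w" is the first miss.
New nodes needed: |"ihww"| − 2 = 4 − 2 = 2.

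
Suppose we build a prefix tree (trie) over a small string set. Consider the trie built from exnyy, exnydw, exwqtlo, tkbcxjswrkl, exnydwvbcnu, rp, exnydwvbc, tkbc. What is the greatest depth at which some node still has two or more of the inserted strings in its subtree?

9

Look for the deepest trie node that still has at least two words in its subtree.
e.g. "exnydwvbc" and "exnydwvbcnu" share the prefix "exnydwvbc" of length 9; no pair shares a longer one.
Longest shared-prefix length: 9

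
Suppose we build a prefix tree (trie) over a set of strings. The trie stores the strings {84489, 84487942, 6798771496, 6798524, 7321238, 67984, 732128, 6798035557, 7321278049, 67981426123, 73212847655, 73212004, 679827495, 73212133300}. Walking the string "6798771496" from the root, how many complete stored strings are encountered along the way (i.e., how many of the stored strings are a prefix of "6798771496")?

1

Check each prefix of "6798771496" against the stored set — each match is an end-marker on the path.
Prefixes of the query that are stored words: "6798771496"
Count: 1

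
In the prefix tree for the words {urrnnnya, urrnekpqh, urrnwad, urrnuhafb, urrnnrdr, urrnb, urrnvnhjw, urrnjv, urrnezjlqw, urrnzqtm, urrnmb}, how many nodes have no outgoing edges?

Leaves are exactly the stored words that no other stored word extends.
Those words: "urrnb", "urrnekpqh", "urrnezjlqw", "urrnjv", "urrnmb", "urrnnnya", "urrnnrdr", "urrnuhafb", "urrnvnhjw", "urrnwad", "urrnzqtm"
Leaf count: 11

11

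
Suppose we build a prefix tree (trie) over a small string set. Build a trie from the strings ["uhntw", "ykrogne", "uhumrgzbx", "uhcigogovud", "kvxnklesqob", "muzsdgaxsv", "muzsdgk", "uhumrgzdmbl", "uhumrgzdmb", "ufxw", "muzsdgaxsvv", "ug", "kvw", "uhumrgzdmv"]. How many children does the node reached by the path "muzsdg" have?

2

The children of the "muzsdg" node are the distinct next characters among strings starting with "muzsdg".
Characters that immediately follow "muzsdg" among the stored strings: {a, k}.
That node has 2 child edges.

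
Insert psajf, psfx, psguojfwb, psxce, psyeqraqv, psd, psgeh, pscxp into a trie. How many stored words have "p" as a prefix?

Traverse to the node for "p", then collect every word in that subtree.
Words under "p": psajf, pscxp, psd, psfx, psgeh, psguojfwb, psxce, psyeqraqv
Count: 8

8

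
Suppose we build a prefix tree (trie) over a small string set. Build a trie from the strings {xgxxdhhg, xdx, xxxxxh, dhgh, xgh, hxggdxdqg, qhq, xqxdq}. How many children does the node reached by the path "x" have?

4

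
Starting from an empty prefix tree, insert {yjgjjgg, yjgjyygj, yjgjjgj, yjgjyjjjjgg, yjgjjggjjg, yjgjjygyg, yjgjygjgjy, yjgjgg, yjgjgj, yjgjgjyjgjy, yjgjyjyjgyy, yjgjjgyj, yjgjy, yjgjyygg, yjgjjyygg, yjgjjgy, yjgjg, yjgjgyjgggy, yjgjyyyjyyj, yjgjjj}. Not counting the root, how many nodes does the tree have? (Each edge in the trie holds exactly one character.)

61

Count nodes per top-level branch (shared prefixes stored once):
  'y'-branch (yjgjg, yjgjgg, yjgjgj, yjgjgjyjgjy, yjgjgyjgggy, yjgjjgg, yjgjjggjjg, yjgjjgj, yjgjjgy, yjgjjgyj, yjgjjj, yjgjjygyg, yjgjjyygg, yjgjy, yjgjygjgjy, yjgjyjjjjgg, yjgjyjyjgyy, yjgjyygg, yjgjyygj, yjgjyyyjyyj): 61 nodes
Sum: 61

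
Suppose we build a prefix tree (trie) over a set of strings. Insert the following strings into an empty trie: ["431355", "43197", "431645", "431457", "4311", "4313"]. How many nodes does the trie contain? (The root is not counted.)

15

Trie structure (* marks end of a word):
(root)
└─ 4
   └─ 3
      └─ 1
         ├─ 1 *
         ├─ 3 *
         │  └─ 5
         │     └─ 5 *
         ├─ 4
         │  └─ 5
         │     └─ 7 *
         ├─ 6
         │  └─ 4
         │     └─ 5 *
         └─ 9
            └─ 7 *
Counting every labelled node above: 15.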